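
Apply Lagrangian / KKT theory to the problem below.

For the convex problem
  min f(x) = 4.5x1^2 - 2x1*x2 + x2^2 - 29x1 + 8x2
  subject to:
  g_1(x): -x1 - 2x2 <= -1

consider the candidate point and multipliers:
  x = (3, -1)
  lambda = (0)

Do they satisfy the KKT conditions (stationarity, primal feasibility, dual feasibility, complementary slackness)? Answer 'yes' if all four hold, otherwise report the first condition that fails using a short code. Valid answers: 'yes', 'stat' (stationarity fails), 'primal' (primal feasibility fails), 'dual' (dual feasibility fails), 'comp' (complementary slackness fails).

Gradient of f: grad f(x) = Q x + c = (0, 0)
Constraint values g_i(x) = a_i^T x - b_i:
  g_1((3, -1)) = 0
Stationarity residual: grad f(x) + sum_i lambda_i a_i = (0, 0)
  -> stationarity OK
Primal feasibility (all g_i <= 0): OK
Dual feasibility (all lambda_i >= 0): OK
Complementary slackness (lambda_i * g_i(x) = 0 for all i): OK

Verdict: yes, KKT holds.

yes


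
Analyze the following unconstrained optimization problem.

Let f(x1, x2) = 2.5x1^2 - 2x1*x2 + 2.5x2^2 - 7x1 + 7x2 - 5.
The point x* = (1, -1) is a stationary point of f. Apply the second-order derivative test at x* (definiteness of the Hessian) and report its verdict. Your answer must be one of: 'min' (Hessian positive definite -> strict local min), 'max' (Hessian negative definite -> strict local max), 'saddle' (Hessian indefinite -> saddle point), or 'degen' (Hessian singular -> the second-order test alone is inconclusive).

Compute the Hessian H = grad^2 f:
  H = [[5, -2], [-2, 5]]
Verify stationarity: grad f(x*) = H x* + g = (0, 0).
Eigenvalues of H: 3, 7.
Both eigenvalues > 0, so H is positive definite -> x* is a strict local min.

min


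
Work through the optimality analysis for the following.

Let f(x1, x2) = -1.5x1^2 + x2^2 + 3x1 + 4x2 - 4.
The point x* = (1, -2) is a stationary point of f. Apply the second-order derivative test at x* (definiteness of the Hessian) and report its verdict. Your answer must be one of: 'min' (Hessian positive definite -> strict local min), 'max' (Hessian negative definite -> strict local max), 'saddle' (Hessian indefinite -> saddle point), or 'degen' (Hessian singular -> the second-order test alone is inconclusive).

Compute the Hessian H = grad^2 f:
  H = [[-3, 0], [0, 2]]
Verify stationarity: grad f(x*) = H x* + g = (0, 0).
Eigenvalues of H: -3, 2.
Eigenvalues have mixed signs, so H is indefinite -> x* is a saddle point.

saddle


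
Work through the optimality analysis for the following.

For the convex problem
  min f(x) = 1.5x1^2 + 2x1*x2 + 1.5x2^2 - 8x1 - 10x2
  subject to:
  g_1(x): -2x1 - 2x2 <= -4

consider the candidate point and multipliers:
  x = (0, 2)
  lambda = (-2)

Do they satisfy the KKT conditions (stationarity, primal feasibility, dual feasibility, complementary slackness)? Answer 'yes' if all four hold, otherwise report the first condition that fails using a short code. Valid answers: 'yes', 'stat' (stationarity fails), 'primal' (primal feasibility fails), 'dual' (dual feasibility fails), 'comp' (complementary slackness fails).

Gradient of f: grad f(x) = Q x + c = (-4, -4)
Constraint values g_i(x) = a_i^T x - b_i:
  g_1((0, 2)) = 0
Stationarity residual: grad f(x) + sum_i lambda_i a_i = (0, 0)
  -> stationarity OK
Primal feasibility (all g_i <= 0): OK
Dual feasibility (all lambda_i >= 0): FAILS
Complementary slackness (lambda_i * g_i(x) = 0 for all i): OK

Verdict: the first failing condition is dual_feasibility -> dual.

dual


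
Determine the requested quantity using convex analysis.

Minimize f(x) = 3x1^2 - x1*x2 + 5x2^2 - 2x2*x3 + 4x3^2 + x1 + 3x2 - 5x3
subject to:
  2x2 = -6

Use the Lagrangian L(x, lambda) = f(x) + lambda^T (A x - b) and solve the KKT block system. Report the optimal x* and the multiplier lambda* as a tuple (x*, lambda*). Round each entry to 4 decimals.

Form the Lagrangian:
  L(x, lambda) = (1/2) x^T Q x + c^T x + lambda^T (A x - b)
Stationarity (grad_x L = 0): Q x + c + A^T lambda = 0.
Primal feasibility: A x = b.

This gives the KKT block system:
  [ Q   A^T ] [ x     ]   [-c ]
  [ A    0  ] [ lambda ] = [ b ]

Solving the linear system:
  x*      = (-0.6667, -3, -0.125)
  lambda* = (13.0417)
  f(x*)   = 34.6042

x* = (-0.6667, -3, -0.125), lambda* = (13.0417)


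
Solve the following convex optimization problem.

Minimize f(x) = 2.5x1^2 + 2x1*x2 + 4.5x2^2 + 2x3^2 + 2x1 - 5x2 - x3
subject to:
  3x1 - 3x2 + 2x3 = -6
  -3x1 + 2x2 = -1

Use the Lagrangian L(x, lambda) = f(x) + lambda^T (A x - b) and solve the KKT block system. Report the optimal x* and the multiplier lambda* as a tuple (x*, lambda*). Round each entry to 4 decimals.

Form the Lagrangian:
  L(x, lambda) = (1/2) x^T Q x + c^T x + lambda^T (A x - b)
Stationarity (grad_x L = 0): Q x + c + A^T lambda = 0.
Primal feasibility: A x = b.

This gives the KKT block system:
  [ Q   A^T ] [ x     ]   [-c ]
  [ A    0  ] [ lambda ] = [ b ]

Solving the linear system:
  x*      = (0.7537, 0.6306, -3.1847)
  lambda* = (6.8694, 9.2127)
  f(x*)   = 25.9841

x* = (0.7537, 0.6306, -3.1847), lambda* = (6.8694, 9.2127)


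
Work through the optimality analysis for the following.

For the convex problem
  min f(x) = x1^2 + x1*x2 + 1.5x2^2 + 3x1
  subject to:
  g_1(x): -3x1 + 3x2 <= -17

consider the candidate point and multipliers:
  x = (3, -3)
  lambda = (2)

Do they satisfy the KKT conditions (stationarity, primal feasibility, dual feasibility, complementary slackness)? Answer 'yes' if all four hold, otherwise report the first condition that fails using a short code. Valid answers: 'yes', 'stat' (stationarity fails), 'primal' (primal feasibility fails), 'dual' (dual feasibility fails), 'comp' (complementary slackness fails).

Gradient of f: grad f(x) = Q x + c = (6, -6)
Constraint values g_i(x) = a_i^T x - b_i:
  g_1((3, -3)) = -1
Stationarity residual: grad f(x) + sum_i lambda_i a_i = (0, 0)
  -> stationarity OK
Primal feasibility (all g_i <= 0): OK
Dual feasibility (all lambda_i >= 0): OK
Complementary slackness (lambda_i * g_i(x) = 0 for all i): FAILS

Verdict: the first failing condition is complementary_slackness -> comp.

comp


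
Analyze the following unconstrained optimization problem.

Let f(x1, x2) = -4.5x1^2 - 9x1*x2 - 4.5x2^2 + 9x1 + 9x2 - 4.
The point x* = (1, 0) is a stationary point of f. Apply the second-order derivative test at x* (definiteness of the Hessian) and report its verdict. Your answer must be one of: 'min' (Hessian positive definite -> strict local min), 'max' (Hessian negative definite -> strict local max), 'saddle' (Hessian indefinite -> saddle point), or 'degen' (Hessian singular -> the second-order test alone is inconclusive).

Compute the Hessian H = grad^2 f:
  H = [[-9, -9], [-9, -9]]
Verify stationarity: grad f(x*) = H x* + g = (0, 0).
Eigenvalues of H: -18, 0.
H has a zero eigenvalue (singular; negative semidefinite but not definite), so H is neither positive definite, negative definite, nor indefinite. The second-order test alone is inconclusive -> degen.
(Indeed, f is constant along the null direction of H through x*, so x* is not a strict local extremum.)

degen


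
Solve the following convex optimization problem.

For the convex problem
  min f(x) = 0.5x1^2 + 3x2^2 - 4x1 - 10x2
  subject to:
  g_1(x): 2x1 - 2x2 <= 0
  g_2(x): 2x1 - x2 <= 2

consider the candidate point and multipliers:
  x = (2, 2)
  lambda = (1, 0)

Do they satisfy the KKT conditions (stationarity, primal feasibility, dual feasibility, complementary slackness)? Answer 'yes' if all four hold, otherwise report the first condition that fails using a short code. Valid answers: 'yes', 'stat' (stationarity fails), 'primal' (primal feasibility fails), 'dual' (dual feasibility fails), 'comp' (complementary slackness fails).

Gradient of f: grad f(x) = Q x + c = (-2, 2)
Constraint values g_i(x) = a_i^T x - b_i:
  g_1((2, 2)) = 0
  g_2((2, 2)) = 0
Stationarity residual: grad f(x) + sum_i lambda_i a_i = (0, 0)
  -> stationarity OK
Primal feasibility (all g_i <= 0): OK
Dual feasibility (all lambda_i >= 0): OK
Complementary slackness (lambda_i * g_i(x) = 0 for all i): OK

Verdict: yes, KKT holds.

yes


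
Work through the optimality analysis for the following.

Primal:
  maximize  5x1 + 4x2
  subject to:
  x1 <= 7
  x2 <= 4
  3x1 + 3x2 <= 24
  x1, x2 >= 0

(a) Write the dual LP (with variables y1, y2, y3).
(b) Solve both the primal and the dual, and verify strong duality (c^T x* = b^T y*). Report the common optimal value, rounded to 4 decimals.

The standard primal-dual pair for 'max c^T x s.t. A x <= b, x >= 0' is:
  Dual:  min b^T y  s.t.  A^T y >= c,  y >= 0.

So the dual LP is:
  minimize  7y1 + 4y2 + 24y3
  subject to:
    y1 + 3y3 >= 5
    y2 + 3y3 >= 4
    y1, y2, y3 >= 0

Solving the primal: x* = (7, 1).
  primal value c^T x* = 39.
Solving the dual: y* = (1, 0, 1.3333).
  dual value b^T y* = 39.
Strong duality: c^T x* = b^T y*. Confirmed.

39


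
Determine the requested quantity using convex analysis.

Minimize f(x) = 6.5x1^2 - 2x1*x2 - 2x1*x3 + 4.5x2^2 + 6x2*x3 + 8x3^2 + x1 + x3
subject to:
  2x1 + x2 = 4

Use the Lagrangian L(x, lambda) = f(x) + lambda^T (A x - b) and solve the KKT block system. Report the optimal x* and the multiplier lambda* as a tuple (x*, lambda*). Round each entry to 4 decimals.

Form the Lagrangian:
  L(x, lambda) = (1/2) x^T Q x + c^T x + lambda^T (A x - b)
Stationarity (grad_x L = 0): Q x + c + A^T lambda = 0.
Primal feasibility: A x = b.

This gives the KKT block system:
  [ Q   A^T ] [ x     ]   [-c ]
  [ A    0  ] [ lambda ] = [ b ]

Solving the linear system:
  x*      = (1.2765, 1.4469, -0.4455)
  lambda* = (-7.7961)
  f(x*)   = 16.0077

x* = (1.2765, 1.4469, -0.4455), lambda* = (-7.7961)


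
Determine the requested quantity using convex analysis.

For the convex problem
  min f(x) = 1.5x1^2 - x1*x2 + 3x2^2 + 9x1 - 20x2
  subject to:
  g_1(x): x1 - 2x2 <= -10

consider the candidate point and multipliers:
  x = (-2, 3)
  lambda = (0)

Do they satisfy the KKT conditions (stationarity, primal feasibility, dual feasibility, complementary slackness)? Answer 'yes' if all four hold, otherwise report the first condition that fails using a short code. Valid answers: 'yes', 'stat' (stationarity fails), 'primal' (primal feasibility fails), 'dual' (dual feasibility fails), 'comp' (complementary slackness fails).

Gradient of f: grad f(x) = Q x + c = (0, 0)
Constraint values g_i(x) = a_i^T x - b_i:
  g_1((-2, 3)) = 2
Stationarity residual: grad f(x) + sum_i lambda_i a_i = (0, 0)
  -> stationarity OK
Primal feasibility (all g_i <= 0): FAILS
Dual feasibility (all lambda_i >= 0): OK
Complementary slackness (lambda_i * g_i(x) = 0 for all i): OK

Verdict: the first failing condition is primal_feasibility -> primal.

primal


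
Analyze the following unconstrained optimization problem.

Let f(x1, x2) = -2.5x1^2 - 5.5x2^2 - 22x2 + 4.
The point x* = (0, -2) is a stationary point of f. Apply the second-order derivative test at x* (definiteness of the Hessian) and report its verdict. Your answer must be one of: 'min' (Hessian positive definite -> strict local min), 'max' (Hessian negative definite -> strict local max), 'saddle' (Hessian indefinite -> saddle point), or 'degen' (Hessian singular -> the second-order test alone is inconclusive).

Compute the Hessian H = grad^2 f:
  H = [[-5, 0], [0, -11]]
Verify stationarity: grad f(x*) = H x* + g = (0, 0).
Eigenvalues of H: -11, -5.
Both eigenvalues < 0, so H is negative definite -> x* is a strict local max.

max


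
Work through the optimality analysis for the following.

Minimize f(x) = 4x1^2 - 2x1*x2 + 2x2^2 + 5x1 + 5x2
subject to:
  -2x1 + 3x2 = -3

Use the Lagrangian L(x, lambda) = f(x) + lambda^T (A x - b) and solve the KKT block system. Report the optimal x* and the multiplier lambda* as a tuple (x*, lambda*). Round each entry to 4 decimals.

Form the Lagrangian:
  L(x, lambda) = (1/2) x^T Q x + c^T x + lambda^T (A x - b)
Stationarity (grad_x L = 0): Q x + c + A^T lambda = 0.
Primal feasibility: A x = b.

This gives the KKT block system:
  [ Q   A^T ] [ x     ]   [-c ]
  [ A    0  ] [ lambda ] = [ b ]

Solving the linear system:
  x*      = (-1.0781, -1.7188)
  lambda* = (-0.0937)
  f(x*)   = -7.1328

x* = (-1.0781, -1.7188), lambda* = (-0.0937)


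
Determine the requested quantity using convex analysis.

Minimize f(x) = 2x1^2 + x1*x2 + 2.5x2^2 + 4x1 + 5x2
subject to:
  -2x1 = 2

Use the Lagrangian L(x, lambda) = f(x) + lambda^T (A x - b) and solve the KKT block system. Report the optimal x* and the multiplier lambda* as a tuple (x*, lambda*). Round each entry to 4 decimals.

Form the Lagrangian:
  L(x, lambda) = (1/2) x^T Q x + c^T x + lambda^T (A x - b)
Stationarity (grad_x L = 0): Q x + c + A^T lambda = 0.
Primal feasibility: A x = b.

This gives the KKT block system:
  [ Q   A^T ] [ x     ]   [-c ]
  [ A    0  ] [ lambda ] = [ b ]

Solving the linear system:
  x*      = (-1, -0.8)
  lambda* = (-0.4)
  f(x*)   = -3.6

x* = (-1, -0.8), lambda* = (-0.4)


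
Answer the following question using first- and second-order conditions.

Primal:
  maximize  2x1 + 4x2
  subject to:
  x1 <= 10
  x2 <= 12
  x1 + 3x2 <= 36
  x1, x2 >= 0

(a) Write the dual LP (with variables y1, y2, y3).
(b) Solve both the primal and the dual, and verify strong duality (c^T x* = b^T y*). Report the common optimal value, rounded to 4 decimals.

The standard primal-dual pair for 'max c^T x s.t. A x <= b, x >= 0' is:
  Dual:  min b^T y  s.t.  A^T y >= c,  y >= 0.

So the dual LP is:
  minimize  10y1 + 12y2 + 36y3
  subject to:
    y1 + y3 >= 2
    y2 + 3y3 >= 4
    y1, y2, y3 >= 0

Solving the primal: x* = (10, 8.6667).
  primal value c^T x* = 54.6667.
Solving the dual: y* = (0.6667, 0, 1.3333).
  dual value b^T y* = 54.6667.
Strong duality: c^T x* = b^T y*. Confirmed.

54.6667


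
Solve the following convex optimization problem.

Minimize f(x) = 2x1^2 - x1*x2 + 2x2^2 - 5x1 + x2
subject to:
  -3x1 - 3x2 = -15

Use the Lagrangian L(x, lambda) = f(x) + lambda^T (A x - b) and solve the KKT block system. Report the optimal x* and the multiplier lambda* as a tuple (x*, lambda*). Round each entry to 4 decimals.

Form the Lagrangian:
  L(x, lambda) = (1/2) x^T Q x + c^T x + lambda^T (A x - b)
Stationarity (grad_x L = 0): Q x + c + A^T lambda = 0.
Primal feasibility: A x = b.

This gives the KKT block system:
  [ Q   A^T ] [ x     ]   [-c ]
  [ A    0  ] [ lambda ] = [ b ]

Solving the linear system:
  x*      = (3.1, 1.9)
  lambda* = (1.8333)
  f(x*)   = 6.95

x* = (3.1, 1.9), lambda* = (1.8333)


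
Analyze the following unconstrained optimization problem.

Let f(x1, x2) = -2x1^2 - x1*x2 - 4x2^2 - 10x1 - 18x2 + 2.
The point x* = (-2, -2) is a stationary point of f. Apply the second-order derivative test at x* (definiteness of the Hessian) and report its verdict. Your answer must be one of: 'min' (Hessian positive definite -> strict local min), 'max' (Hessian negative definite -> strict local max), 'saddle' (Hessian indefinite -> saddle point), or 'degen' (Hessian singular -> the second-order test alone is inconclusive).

Compute the Hessian H = grad^2 f:
  H = [[-4, -1], [-1, -8]]
Verify stationarity: grad f(x*) = H x* + g = (0, 0).
Eigenvalues of H: -8.2361, -3.7639.
Both eigenvalues < 0, so H is negative definite -> x* is a strict local max.

max


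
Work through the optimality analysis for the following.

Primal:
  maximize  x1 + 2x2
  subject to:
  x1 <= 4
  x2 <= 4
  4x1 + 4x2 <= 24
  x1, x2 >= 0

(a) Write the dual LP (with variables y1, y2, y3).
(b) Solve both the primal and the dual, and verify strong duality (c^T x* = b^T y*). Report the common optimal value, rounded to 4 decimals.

The standard primal-dual pair for 'max c^T x s.t. A x <= b, x >= 0' is:
  Dual:  min b^T y  s.t.  A^T y >= c,  y >= 0.

So the dual LP is:
  minimize  4y1 + 4y2 + 24y3
  subject to:
    y1 + 4y3 >= 1
    y2 + 4y3 >= 2
    y1, y2, y3 >= 0

Solving the primal: x* = (2, 4).
  primal value c^T x* = 10.
Solving the dual: y* = (0, 1, 0.25).
  dual value b^T y* = 10.
Strong duality: c^T x* = b^T y*. Confirmed.

10


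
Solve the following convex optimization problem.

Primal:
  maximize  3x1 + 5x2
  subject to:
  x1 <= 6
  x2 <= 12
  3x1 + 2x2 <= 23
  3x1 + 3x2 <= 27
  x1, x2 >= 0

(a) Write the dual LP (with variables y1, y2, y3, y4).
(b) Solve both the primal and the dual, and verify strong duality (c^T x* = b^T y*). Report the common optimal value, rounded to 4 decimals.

The standard primal-dual pair for 'max c^T x s.t. A x <= b, x >= 0' is:
  Dual:  min b^T y  s.t.  A^T y >= c,  y >= 0.

So the dual LP is:
  minimize  6y1 + 12y2 + 23y3 + 27y4
  subject to:
    y1 + 3y3 + 3y4 >= 3
    y2 + 2y3 + 3y4 >= 5
    y1, y2, y3, y4 >= 0

Solving the primal: x* = (0, 9).
  primal value c^T x* = 45.
Solving the dual: y* = (0, 0, 0, 1.6667).
  dual value b^T y* = 45.
Strong duality: c^T x* = b^T y*. Confirmed.

45


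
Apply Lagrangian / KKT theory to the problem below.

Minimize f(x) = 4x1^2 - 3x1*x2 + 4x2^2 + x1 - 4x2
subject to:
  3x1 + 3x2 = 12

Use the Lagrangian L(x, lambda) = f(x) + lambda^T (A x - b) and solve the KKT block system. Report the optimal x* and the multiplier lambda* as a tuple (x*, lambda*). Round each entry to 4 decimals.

Form the Lagrangian:
  L(x, lambda) = (1/2) x^T Q x + c^T x + lambda^T (A x - b)
Stationarity (grad_x L = 0): Q x + c + A^T lambda = 0.
Primal feasibility: A x = b.

This gives the KKT block system:
  [ Q   A^T ] [ x     ]   [-c ]
  [ A    0  ] [ lambda ] = [ b ]

Solving the linear system:
  x*      = (1.7727, 2.2273)
  lambda* = (-2.8333)
  f(x*)   = 13.4318

x* = (1.7727, 2.2273), lambda* = (-2.8333)


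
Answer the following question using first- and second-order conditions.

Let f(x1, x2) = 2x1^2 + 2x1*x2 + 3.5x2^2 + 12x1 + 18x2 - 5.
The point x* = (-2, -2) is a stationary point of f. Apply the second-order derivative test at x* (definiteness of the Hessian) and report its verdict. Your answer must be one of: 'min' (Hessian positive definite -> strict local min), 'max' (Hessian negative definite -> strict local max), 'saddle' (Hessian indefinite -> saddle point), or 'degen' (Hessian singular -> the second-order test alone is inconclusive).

Compute the Hessian H = grad^2 f:
  H = [[4, 2], [2, 7]]
Verify stationarity: grad f(x*) = H x* + g = (0, 0).
Eigenvalues of H: 3, 8.
Both eigenvalues > 0, so H is positive definite -> x* is a strict local min.

min


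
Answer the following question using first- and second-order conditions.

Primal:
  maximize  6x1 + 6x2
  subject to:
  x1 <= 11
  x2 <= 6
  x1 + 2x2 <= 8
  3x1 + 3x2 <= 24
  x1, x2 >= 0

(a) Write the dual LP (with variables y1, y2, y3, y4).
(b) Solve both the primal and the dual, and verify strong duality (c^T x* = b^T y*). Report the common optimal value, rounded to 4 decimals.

The standard primal-dual pair for 'max c^T x s.t. A x <= b, x >= 0' is:
  Dual:  min b^T y  s.t.  A^T y >= c,  y >= 0.

So the dual LP is:
  minimize  11y1 + 6y2 + 8y3 + 24y4
  subject to:
    y1 + y3 + 3y4 >= 6
    y2 + 2y3 + 3y4 >= 6
    y1, y2, y3, y4 >= 0

Solving the primal: x* = (8, 0).
  primal value c^T x* = 48.
Solving the dual: y* = (0, 0, 0, 2).
  dual value b^T y* = 48.
Strong duality: c^T x* = b^T y*. Confirmed.

48


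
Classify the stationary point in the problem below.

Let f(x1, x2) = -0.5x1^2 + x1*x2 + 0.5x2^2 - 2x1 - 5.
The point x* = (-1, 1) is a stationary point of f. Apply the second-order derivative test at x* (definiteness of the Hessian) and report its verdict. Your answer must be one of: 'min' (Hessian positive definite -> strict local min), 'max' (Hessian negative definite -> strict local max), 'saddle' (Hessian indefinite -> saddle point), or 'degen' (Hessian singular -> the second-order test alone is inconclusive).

Compute the Hessian H = grad^2 f:
  H = [[-1, 1], [1, 1]]
Verify stationarity: grad f(x*) = H x* + g = (0, 0).
Eigenvalues of H: -1.4142, 1.4142.
Eigenvalues have mixed signs, so H is indefinite -> x* is a saddle point.

saddle


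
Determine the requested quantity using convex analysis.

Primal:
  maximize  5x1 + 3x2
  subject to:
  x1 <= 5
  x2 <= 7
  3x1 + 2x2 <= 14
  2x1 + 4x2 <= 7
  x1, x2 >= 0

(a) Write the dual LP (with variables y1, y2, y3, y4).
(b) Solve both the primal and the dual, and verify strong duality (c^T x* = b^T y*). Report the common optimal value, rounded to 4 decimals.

The standard primal-dual pair for 'max c^T x s.t. A x <= b, x >= 0' is:
  Dual:  min b^T y  s.t.  A^T y >= c,  y >= 0.

So the dual LP is:
  minimize  5y1 + 7y2 + 14y3 + 7y4
  subject to:
    y1 + 3y3 + 2y4 >= 5
    y2 + 2y3 + 4y4 >= 3
    y1, y2, y3, y4 >= 0

Solving the primal: x* = (3.5, 0).
  primal value c^T x* = 17.5.
Solving the dual: y* = (0, 0, 0, 2.5).
  dual value b^T y* = 17.5.
Strong duality: c^T x* = b^T y*. Confirmed.

17.5


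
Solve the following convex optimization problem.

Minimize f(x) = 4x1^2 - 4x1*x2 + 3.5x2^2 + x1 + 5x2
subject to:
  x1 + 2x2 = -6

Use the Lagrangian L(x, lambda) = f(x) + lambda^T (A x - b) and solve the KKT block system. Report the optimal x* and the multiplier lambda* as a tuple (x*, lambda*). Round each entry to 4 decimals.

Form the Lagrangian:
  L(x, lambda) = (1/2) x^T Q x + c^T x + lambda^T (A x - b)
Stationarity (grad_x L = 0): Q x + c + A^T lambda = 0.
Primal feasibility: A x = b.

This gives the KKT block system:
  [ Q   A^T ] [ x     ]   [-c ]
  [ A    0  ] [ lambda ] = [ b ]

Solving the linear system:
  x*      = (-1.5273, -2.2364)
  lambda* = (2.2727)
  f(x*)   = 0.4636

x* = (-1.5273, -2.2364), lambda* = (2.2727)


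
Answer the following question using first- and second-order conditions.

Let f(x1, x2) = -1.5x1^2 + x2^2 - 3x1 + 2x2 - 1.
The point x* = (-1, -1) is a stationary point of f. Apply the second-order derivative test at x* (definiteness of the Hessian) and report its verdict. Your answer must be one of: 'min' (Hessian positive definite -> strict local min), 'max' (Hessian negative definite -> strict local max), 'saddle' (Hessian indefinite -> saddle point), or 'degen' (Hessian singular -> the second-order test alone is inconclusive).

Compute the Hessian H = grad^2 f:
  H = [[-3, 0], [0, 2]]
Verify stationarity: grad f(x*) = H x* + g = (0, 0).
Eigenvalues of H: -3, 2.
Eigenvalues have mixed signs, so H is indefinite -> x* is a saddle point.

saddle


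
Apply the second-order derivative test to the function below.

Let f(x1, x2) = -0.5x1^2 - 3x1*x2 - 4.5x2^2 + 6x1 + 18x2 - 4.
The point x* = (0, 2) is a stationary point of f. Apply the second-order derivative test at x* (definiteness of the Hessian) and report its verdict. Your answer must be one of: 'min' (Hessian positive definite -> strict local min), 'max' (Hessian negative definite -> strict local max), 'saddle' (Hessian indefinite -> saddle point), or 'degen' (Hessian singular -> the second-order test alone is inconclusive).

Compute the Hessian H = grad^2 f:
  H = [[-1, -3], [-3, -9]]
Verify stationarity: grad f(x*) = H x* + g = (0, 0).
Eigenvalues of H: -10, 0.
H has a zero eigenvalue (singular; negative semidefinite but not definite), so H is neither positive definite, negative definite, nor indefinite. The second-order test alone is inconclusive -> degen.
(Indeed, f is constant along the null direction of H through x*, so x* is not a strict local extremum.)

degen


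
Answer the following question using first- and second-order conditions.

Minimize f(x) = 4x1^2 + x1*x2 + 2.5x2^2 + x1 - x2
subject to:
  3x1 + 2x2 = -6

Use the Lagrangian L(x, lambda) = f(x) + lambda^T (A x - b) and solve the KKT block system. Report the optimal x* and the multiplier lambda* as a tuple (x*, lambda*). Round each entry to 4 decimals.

Form the Lagrangian:
  L(x, lambda) = (1/2) x^T Q x + c^T x + lambda^T (A x - b)
Stationarity (grad_x L = 0): Q x + c + A^T lambda = 0.
Primal feasibility: A x = b.

This gives the KKT block system:
  [ Q   A^T ] [ x     ]   [-c ]
  [ A    0  ] [ lambda ] = [ b ]

Solving the linear system:
  x*      = (-1.3538, -0.9692)
  lambda* = (3.6)
  f(x*)   = 10.6077

x* = (-1.3538, -0.9692), lambda* = (3.6)


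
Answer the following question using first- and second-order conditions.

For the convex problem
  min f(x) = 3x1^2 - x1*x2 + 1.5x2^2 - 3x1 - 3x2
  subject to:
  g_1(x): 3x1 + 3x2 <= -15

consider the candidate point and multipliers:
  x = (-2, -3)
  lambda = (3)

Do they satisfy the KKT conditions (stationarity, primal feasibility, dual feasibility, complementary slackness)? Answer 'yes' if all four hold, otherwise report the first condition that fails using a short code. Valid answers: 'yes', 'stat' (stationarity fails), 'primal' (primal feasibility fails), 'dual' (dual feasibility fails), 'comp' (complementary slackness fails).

Gradient of f: grad f(x) = Q x + c = (-12, -10)
Constraint values g_i(x) = a_i^T x - b_i:
  g_1((-2, -3)) = 0
Stationarity residual: grad f(x) + sum_i lambda_i a_i = (-3, -1)
  -> stationarity FAILS
Primal feasibility (all g_i <= 0): OK
Dual feasibility (all lambda_i >= 0): OK
Complementary slackness (lambda_i * g_i(x) = 0 for all i): OK

Verdict: the first failing condition is stationarity -> stat.

stat


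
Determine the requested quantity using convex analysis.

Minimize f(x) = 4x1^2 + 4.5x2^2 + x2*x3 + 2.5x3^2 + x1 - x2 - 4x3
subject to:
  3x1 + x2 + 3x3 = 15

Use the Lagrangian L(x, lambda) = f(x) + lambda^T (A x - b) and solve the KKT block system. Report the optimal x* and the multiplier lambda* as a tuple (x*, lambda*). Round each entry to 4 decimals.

Form the Lagrangian:
  L(x, lambda) = (1/2) x^T Q x + c^T x + lambda^T (A x - b)
Stationarity (grad_x L = 0): Q x + c + A^T lambda = 0.
Primal feasibility: A x = b.

This gives the KKT block system:
  [ Q   A^T ] [ x     ]   [-c ]
  [ A    0  ] [ lambda ] = [ b ]

Solving the linear system:
  x*      = (1.527, 0.223, 3.3986)
  lambda* = (-4.4054)
  f(x*)   = 26.8953

x* = (1.527, 0.223, 3.3986), lambda* = (-4.4054)


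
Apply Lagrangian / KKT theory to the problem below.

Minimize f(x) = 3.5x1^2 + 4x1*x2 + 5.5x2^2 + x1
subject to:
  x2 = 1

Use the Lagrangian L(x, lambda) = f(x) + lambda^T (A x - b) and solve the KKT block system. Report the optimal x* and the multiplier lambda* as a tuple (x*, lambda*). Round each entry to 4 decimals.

Form the Lagrangian:
  L(x, lambda) = (1/2) x^T Q x + c^T x + lambda^T (A x - b)
Stationarity (grad_x L = 0): Q x + c + A^T lambda = 0.
Primal feasibility: A x = b.

This gives the KKT block system:
  [ Q   A^T ] [ x     ]   [-c ]
  [ A    0  ] [ lambda ] = [ b ]

Solving the linear system:
  x*      = (-0.7143, 1)
  lambda* = (-8.1429)
  f(x*)   = 3.7143

x* = (-0.7143, 1), lambda* = (-8.1429)


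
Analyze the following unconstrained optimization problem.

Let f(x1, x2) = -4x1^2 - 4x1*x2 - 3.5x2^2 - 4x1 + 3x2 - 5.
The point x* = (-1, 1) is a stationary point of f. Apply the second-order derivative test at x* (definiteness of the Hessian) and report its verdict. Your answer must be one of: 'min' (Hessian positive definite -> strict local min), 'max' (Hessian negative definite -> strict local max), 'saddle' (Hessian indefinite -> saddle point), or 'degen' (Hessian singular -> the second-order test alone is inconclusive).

Compute the Hessian H = grad^2 f:
  H = [[-8, -4], [-4, -7]]
Verify stationarity: grad f(x*) = H x* + g = (0, 0).
Eigenvalues of H: -11.5311, -3.4689.
Both eigenvalues < 0, so H is negative definite -> x* is a strict local max.

max


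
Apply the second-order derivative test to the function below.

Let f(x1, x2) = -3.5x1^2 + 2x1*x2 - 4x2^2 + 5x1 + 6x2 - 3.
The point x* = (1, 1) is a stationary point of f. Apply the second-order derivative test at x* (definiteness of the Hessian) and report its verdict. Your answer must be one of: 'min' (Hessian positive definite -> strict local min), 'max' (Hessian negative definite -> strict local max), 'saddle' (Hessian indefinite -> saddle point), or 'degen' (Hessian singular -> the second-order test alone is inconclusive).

Compute the Hessian H = grad^2 f:
  H = [[-7, 2], [2, -8]]
Verify stationarity: grad f(x*) = H x* + g = (0, 0).
Eigenvalues of H: -9.5616, -5.4384.
Both eigenvalues < 0, so H is negative definite -> x* is a strict local max.

max


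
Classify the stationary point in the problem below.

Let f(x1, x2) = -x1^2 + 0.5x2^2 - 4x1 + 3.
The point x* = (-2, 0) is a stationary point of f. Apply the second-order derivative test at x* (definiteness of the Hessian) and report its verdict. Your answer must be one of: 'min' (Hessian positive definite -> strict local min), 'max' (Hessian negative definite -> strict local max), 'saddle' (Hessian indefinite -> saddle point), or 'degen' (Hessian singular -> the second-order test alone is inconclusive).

Compute the Hessian H = grad^2 f:
  H = [[-2, 0], [0, 1]]
Verify stationarity: grad f(x*) = H x* + g = (0, 0).
Eigenvalues of H: -2, 1.
Eigenvalues have mixed signs, so H is indefinite -> x* is a saddle point.

saddle


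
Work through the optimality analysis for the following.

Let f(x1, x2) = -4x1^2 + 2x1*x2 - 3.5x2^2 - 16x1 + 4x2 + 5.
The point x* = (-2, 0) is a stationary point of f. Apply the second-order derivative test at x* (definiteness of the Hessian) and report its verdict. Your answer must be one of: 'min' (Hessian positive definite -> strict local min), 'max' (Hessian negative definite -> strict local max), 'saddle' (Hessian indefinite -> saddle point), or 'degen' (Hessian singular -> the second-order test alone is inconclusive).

Compute the Hessian H = grad^2 f:
  H = [[-8, 2], [2, -7]]
Verify stationarity: grad f(x*) = H x* + g = (0, 0).
Eigenvalues of H: -9.5616, -5.4384.
Both eigenvalues < 0, so H is negative definite -> x* is a strict local max.

max


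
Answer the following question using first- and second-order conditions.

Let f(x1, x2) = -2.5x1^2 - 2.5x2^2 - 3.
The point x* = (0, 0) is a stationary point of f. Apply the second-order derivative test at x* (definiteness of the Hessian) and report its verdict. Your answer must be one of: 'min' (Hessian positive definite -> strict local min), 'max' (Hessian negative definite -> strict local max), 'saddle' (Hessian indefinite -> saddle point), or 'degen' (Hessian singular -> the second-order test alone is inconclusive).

Compute the Hessian H = grad^2 f:
  H = [[-5, 0], [0, -5]]
Verify stationarity: grad f(x*) = H x* + g = (0, 0).
Eigenvalues of H: -5, -5.
Both eigenvalues < 0, so H is negative definite -> x* is a strict local max.

max


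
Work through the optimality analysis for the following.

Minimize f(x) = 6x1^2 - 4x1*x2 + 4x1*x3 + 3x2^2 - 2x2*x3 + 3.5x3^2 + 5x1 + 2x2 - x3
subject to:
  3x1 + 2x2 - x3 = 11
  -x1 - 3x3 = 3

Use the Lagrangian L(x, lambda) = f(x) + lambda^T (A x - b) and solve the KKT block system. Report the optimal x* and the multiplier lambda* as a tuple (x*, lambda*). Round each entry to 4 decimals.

Form the Lagrangian:
  L(x, lambda) = (1/2) x^T Q x + c^T x + lambda^T (A x - b)
Stationarity (grad_x L = 0): Q x + c + A^T lambda = 0.
Primal feasibility: A x = b.

This gives the KKT block system:
  [ Q   A^T ] [ x     ]   [-c ]
  [ A    0  ] [ lambda ] = [ b ]

Solving the linear system:
  x*      = (1.8387, 1.9355, -1.6129)
  lambda* = (-4.7419, -1.3548)
  f(x*)   = 35.4516

x* = (1.8387, 1.9355, -1.6129), lambda* = (-4.7419, -1.3548)


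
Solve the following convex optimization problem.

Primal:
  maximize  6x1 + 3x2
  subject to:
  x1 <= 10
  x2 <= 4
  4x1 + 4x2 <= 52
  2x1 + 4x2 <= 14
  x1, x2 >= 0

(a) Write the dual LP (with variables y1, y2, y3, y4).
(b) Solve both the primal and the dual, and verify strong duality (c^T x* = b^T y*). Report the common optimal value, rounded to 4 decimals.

The standard primal-dual pair for 'max c^T x s.t. A x <= b, x >= 0' is:
  Dual:  min b^T y  s.t.  A^T y >= c,  y >= 0.

So the dual LP is:
  minimize  10y1 + 4y2 + 52y3 + 14y4
  subject to:
    y1 + 4y3 + 2y4 >= 6
    y2 + 4y3 + 4y4 >= 3
    y1, y2, y3, y4 >= 0

Solving the primal: x* = (7, 0).
  primal value c^T x* = 42.
Solving the dual: y* = (0, 0, 0, 3).
  dual value b^T y* = 42.
Strong duality: c^T x* = b^T y*. Confirmed.

42


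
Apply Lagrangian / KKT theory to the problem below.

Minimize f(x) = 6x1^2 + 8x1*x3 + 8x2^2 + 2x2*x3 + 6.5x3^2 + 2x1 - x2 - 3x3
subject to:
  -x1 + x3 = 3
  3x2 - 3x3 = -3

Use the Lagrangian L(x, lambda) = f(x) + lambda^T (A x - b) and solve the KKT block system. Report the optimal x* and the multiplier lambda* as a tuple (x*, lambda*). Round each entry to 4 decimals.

Form the Lagrangian:
  L(x, lambda) = (1/2) x^T Q x + c^T x + lambda^T (A x - b)
Stationarity (grad_x L = 0): Q x + c + A^T lambda = 0.
Primal feasibility: A x = b.

This gives the KKT block system:
  [ Q   A^T ] [ x     ]   [-c ]
  [ A    0  ] [ lambda ] = [ b ]

Solving the linear system:
  x*      = (-1.6885, 0.3115, 1.3115)
  lambda* = (-7.7705, -2.2022)
  f(x*)   = 4.541

x* = (-1.6885, 0.3115, 1.3115), lambda* = (-7.7705, -2.2022)


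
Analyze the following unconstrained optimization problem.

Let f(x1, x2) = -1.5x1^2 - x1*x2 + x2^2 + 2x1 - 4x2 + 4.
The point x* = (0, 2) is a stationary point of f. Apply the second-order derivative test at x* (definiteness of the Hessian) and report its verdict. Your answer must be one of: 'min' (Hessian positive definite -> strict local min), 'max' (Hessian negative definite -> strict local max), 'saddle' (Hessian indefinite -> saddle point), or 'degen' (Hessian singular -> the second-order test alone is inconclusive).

Compute the Hessian H = grad^2 f:
  H = [[-3, -1], [-1, 2]]
Verify stationarity: grad f(x*) = H x* + g = (0, 0).
Eigenvalues of H: -3.1926, 2.1926.
Eigenvalues have mixed signs, so H is indefinite -> x* is a saddle point.

saddle


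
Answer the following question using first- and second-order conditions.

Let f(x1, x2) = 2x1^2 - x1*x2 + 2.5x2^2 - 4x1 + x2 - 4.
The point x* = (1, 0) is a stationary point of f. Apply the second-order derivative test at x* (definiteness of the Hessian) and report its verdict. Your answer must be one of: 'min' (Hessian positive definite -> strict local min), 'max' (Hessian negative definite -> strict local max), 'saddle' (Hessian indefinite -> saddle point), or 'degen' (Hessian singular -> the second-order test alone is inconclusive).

Compute the Hessian H = grad^2 f:
  H = [[4, -1], [-1, 5]]
Verify stationarity: grad f(x*) = H x* + g = (0, 0).
Eigenvalues of H: 3.382, 5.618.
Both eigenvalues > 0, so H is positive definite -> x* is a strict local min.

min


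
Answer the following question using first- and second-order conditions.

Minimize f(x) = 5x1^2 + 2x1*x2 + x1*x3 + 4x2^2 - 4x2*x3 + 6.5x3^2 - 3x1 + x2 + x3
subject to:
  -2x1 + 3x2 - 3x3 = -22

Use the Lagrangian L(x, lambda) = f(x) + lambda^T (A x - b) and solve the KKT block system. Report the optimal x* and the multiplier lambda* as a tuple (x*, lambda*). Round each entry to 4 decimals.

Form the Lagrangian:
  L(x, lambda) = (1/2) x^T Q x + c^T x + lambda^T (A x - b)
Stationarity (grad_x L = 0): Q x + c + A^T lambda = 0.
Primal feasibility: A x = b.

This gives the KKT block system:
  [ Q   A^T ] [ x     ]   [-c ]
  [ A    0  ] [ lambda ] = [ b ]

Solving the linear system:
  x*      = (3.2138, -4.4891, 0.7017)
  lambda* = (10.4307)
  f(x*)   = 108.0233

x* = (3.2138, -4.4891, 0.7017), lambda* = (10.4307)


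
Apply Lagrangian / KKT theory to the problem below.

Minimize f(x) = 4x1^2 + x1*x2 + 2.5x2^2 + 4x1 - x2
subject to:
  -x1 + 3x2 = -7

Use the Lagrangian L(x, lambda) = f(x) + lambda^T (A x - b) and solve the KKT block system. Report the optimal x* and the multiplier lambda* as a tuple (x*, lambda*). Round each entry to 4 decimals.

Form the Lagrangian:
  L(x, lambda) = (1/2) x^T Q x + c^T x + lambda^T (A x - b)
Stationarity (grad_x L = 0): Q x + c + A^T lambda = 0.
Primal feasibility: A x = b.

This gives the KKT block system:
  [ Q   A^T ] [ x     ]   [-c ]
  [ A    0  ] [ lambda ] = [ b ]

Solving the linear system:
  x*      = (0.2771, -2.241)
  lambda* = (3.9759)
  f(x*)   = 15.5904

x* = (0.2771, -2.241), lambda* = (3.9759)


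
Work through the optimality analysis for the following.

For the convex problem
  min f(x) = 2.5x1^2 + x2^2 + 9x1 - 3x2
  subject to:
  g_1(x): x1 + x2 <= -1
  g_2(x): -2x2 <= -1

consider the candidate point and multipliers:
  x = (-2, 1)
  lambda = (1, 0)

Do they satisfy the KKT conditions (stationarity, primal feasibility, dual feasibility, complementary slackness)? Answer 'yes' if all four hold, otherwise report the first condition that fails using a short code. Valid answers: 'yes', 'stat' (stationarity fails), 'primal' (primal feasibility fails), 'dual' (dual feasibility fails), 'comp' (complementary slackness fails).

Gradient of f: grad f(x) = Q x + c = (-1, -1)
Constraint values g_i(x) = a_i^T x - b_i:
  g_1((-2, 1)) = 0
  g_2((-2, 1)) = -1
Stationarity residual: grad f(x) + sum_i lambda_i a_i = (0, 0)
  -> stationarity OK
Primal feasibility (all g_i <= 0): OK
Dual feasibility (all lambda_i >= 0): OK
Complementary slackness (lambda_i * g_i(x) = 0 for all i): OK

Verdict: yes, KKT holds.

yes


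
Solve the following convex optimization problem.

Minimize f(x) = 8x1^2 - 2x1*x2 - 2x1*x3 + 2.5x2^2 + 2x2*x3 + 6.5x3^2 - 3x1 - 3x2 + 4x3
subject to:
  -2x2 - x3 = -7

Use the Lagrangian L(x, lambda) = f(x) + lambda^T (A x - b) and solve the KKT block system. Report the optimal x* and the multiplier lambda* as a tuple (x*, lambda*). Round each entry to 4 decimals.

Form the Lagrangian:
  L(x, lambda) = (1/2) x^T Q x + c^T x + lambda^T (A x - b)
Stationarity (grad_x L = 0): Q x + c + A^T lambda = 0.
Primal feasibility: A x = b.

This gives the KKT block system:
  [ Q   A^T ] [ x     ]   [-c ]
  [ A    0  ] [ lambda ] = [ b ]

Solving the linear system:
  x*      = (0.609, 3.6282, -0.2564)
  lambda* = (6.7051)
  f(x*)   = 16.5994

x* = (0.609, 3.6282, -0.2564), lambda* = (6.7051)


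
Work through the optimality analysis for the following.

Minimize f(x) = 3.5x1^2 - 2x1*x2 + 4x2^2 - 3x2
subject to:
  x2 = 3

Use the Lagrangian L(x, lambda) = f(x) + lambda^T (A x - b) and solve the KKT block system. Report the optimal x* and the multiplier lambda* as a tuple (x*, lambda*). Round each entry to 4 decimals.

Form the Lagrangian:
  L(x, lambda) = (1/2) x^T Q x + c^T x + lambda^T (A x - b)
Stationarity (grad_x L = 0): Q x + c + A^T lambda = 0.
Primal feasibility: A x = b.

This gives the KKT block system:
  [ Q   A^T ] [ x     ]   [-c ]
  [ A    0  ] [ lambda ] = [ b ]

Solving the linear system:
  x*      = (0.8571, 3)
  lambda* = (-19.2857)
  f(x*)   = 24.4286

x* = (0.8571, 3), lambda* = (-19.2857)


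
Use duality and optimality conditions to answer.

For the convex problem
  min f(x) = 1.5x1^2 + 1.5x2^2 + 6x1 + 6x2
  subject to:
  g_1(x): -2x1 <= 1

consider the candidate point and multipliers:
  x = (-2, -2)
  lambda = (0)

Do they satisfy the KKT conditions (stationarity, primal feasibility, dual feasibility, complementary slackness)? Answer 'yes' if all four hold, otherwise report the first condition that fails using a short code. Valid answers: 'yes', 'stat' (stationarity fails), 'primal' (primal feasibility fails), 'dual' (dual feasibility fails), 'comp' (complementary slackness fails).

Gradient of f: grad f(x) = Q x + c = (0, 0)
Constraint values g_i(x) = a_i^T x - b_i:
  g_1((-2, -2)) = 3
Stationarity residual: grad f(x) + sum_i lambda_i a_i = (0, 0)
  -> stationarity OK
Primal feasibility (all g_i <= 0): FAILS
Dual feasibility (all lambda_i >= 0): OK
Complementary slackness (lambda_i * g_i(x) = 0 for all i): OK

Verdict: the first failing condition is primal_feasibility -> primal.

primal


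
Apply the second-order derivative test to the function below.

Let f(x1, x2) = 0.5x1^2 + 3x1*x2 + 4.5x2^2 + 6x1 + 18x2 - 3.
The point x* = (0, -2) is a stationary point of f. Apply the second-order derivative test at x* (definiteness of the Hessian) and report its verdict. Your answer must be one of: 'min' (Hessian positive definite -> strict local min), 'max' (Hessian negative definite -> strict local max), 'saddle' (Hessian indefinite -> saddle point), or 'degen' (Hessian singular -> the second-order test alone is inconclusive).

Compute the Hessian H = grad^2 f:
  H = [[1, 3], [3, 9]]
Verify stationarity: grad f(x*) = H x* + g = (0, 0).
Eigenvalues of H: 0, 10.
H has a zero eigenvalue (singular; positive semidefinite but not definite), so H is neither positive definite, negative definite, nor indefinite. The second-order test alone is inconclusive -> degen.
(Indeed, f is constant along the null direction of H through x*, so x* is not a strict local extremum.)

degen
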